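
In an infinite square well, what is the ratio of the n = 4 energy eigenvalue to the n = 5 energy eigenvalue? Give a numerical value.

Since E_n ∝ n², the ratio is (4/5)² = 0.64.

0.64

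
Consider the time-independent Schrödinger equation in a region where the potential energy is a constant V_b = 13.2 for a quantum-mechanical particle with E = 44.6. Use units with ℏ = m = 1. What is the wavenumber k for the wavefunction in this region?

With E > V_b the solution is oscillatory, ψ ∝ e^{±ikx} with k = √(2m(E − V_b))/ℏ.
k = √(2 × 1 × 31.4) = 7.925.

k = 7.92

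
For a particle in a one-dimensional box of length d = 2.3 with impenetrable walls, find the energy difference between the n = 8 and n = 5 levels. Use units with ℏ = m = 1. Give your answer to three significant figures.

E_n = n²π²ℏ²/(2md²), so ΔE = (8² − 5²) π²ℏ²/(2md²).
ΔE = 39 × π² / (2 × 1 × 2.3²) = 36.38.

ΔE = 36.4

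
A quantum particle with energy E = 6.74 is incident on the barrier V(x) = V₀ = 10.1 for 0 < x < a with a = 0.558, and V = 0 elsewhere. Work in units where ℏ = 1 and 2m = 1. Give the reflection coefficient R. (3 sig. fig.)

R = 0.623

Since E < V₀ the interior solution is evanescent with decay constant κ = √(2m(V₀ − E))/ℏ = 1.833.
κa = 1.023, sinh(κa) = 1.211.
Matching ψ, ψ′ at both faces gives T = [1 + V₀² sinh²(κa) / (4E(V₀ − E))]⁻¹ = 1/2.651 = 0.377.
R = 1 − T = 0.623.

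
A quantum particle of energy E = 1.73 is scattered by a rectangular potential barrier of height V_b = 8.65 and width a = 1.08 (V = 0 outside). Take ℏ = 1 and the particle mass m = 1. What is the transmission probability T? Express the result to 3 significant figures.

Since E < V_b the interior solution is evanescent with decay constant κ = √(2m(V_b − E))/ℏ = 3.720.
κa = 4.018, sinh(κa) = 27.78.
The exact tunnelling result is T⁻¹ = 1 + V_b² sinh²(κa) / [4E(V_b − E)] = 1207, so T = 0.000829.

T = 0.000829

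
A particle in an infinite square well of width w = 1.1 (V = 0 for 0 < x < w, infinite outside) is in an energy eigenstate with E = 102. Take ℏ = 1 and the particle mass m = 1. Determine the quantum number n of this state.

n = 5

From E_n = n²π²ℏ²/(2mw²) invert to n = √(2mw²E)/(πℏ).
n = (1.1/π) × √(2 × 1 × 102) = 5.001 → n = 5.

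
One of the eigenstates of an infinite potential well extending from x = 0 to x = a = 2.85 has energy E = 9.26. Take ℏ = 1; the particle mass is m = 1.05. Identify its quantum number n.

n = 4

For an infinite well E_n = n²π²ℏ²/(2ma²), so n = (a/πℏ)√(2mE).
n = (2.85/π) × √(2 × 1.05 × 9.26) = 4.000 → n = 4.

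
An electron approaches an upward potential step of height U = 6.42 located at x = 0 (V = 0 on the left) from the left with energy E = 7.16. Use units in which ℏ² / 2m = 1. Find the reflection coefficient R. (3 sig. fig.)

R = 0.264

The wavenumbers are k₁ = √(2mE)/ℏ = 2.676 on the left and k₂ = √(2m(E − U))/ℏ = 0.8602 on the right.
Matching ψ and ψ′ at x = 0 gives r = (k₁ − k₂)/(k₁ + k₂), so R = r² = 0.2636 and T = 1 − R = 0.7364.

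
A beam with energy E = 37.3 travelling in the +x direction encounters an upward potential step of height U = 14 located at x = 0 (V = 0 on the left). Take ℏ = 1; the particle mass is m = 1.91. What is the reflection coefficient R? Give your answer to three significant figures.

R = 0.0137

The wavenumbers are k₁ = √(2mE)/ℏ = 11.94 on the left and k₂ = √(2m(E − U))/ℏ = 9.434 on the right.
Continuity of ψ and ψ′ at the step yields the reflection amplitude r = (k₁ − k₂)/(k₁ + k₂) = 0.1171; thus R = |r|² = 0.01371, T = 0.9863.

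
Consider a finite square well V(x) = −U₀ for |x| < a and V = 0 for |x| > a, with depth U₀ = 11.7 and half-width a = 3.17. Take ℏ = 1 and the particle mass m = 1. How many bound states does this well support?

N = 10

The dimensionless depth is z₀ = a√(2mU₀)/ℏ = 3.17 × √(23.40) = 15.33.
The even/odd transcendental equations gain one root per π/2 in z₀, giving N = 1 + ⌊2z₀/π⌋ = 1 + ⌊9.762⌋ = 10.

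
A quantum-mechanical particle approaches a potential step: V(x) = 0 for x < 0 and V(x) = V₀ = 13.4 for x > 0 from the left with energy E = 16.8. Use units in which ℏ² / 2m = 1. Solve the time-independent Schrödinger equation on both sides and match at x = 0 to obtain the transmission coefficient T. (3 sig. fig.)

On each side the TISE gives plane waves with k = √(2m(E − V))/ℏ: k₁ = √(2·½·16.8) = 4.099, k₂ = √(2·½·3.4) = 1.844.
Matching ψ and ψ′ at x = 0 gives r = (k₁ − k₂)/(k₁ + k₂), so R = r² = 0.1440 and T = 1 − R = 0.8560.

T = 0.856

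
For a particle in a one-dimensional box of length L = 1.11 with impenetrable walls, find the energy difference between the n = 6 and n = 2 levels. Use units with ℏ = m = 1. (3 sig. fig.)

ΔE = 128

E_n = n²π²ℏ²/(2mL²), so ΔE = (6² − 2²) π²ℏ²/(2mL²).
ΔE = 32 × π² / (2 × 1 × 1.11²) = 128.2.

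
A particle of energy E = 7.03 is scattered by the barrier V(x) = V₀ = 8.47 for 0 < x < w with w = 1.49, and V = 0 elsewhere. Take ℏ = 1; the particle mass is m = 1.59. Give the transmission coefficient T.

T = 0.00384

Since E < V₀ the interior solution is evanescent with decay constant κ = √(2m(V₀ − E))/ℏ = 2.140.
κw = 3.188, sinh(κw) = 12.10.
The exact tunnelling result is T⁻¹ = 1 + V₀² sinh²(κw) / [4E(V₀ − E)] = 260.6, so T = 0.00384.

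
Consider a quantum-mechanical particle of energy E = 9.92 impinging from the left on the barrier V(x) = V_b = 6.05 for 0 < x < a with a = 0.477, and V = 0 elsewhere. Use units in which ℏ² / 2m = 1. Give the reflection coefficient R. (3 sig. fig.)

R = 0.134

Above the barrier the interior wavenumber is k₂ = √(2m(E − V_b))/ℏ = 1.967, giving phase k₂a = 0.9384.
Matching at both interfaces gives T⁻¹ = 1 + V_b² sin²(k₂a) / [4E(E − V_b)] = 1.155, hence T = 0.866.
R = 1 − T = 0.134.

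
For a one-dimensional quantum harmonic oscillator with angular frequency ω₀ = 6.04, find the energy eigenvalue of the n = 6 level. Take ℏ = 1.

E = 39.3

The oscillator eigenvalues are E_n = ℏω₀(n + ½), so E_6 = 6.04 × 6.5 = 39.26.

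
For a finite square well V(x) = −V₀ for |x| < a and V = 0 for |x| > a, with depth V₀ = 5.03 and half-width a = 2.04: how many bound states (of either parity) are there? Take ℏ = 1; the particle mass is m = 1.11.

N = 5

The dimensionless depth is z₀ = a√(2mV₀)/ℏ = 2.04 × √(11.17) = 6.817.
A new bound state (alternating even/odd) appears each time z₀ passes a multiple of π/2, so N = ⌊2z₀/π⌋ + 1 = ⌊4.340⌋ + 1 = 5.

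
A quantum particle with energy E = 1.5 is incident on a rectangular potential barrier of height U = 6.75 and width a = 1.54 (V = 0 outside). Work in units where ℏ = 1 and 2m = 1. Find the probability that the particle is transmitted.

T = 0.00238

E < U: inside the barrier ψ ∝ e^{±κx} with κ = √(2m(U − E))/ℏ = 2.291.
κa = 3.529, sinh(κa) = 17.02.
The exact tunnelling result is T⁻¹ = 1 + U² sinh²(κa) / [4E(U − E)] = 420.2, so T = 0.00238.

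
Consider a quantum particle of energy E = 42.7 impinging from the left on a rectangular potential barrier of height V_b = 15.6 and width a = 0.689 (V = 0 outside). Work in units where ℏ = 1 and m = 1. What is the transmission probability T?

T = 0.956

Above the barrier the interior wavenumber is k₂ = √(2m(E − V_b))/ℏ = 7.362, giving phase k₂a = 5.072.
Matching at both interfaces gives T⁻¹ = 1 + V_b² sin²(k₂a) / [4E(E − V_b)] = 1.046, hence T = 0.956.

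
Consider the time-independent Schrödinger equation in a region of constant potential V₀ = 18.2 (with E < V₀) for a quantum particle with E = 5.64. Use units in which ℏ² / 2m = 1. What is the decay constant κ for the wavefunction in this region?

κ = 3.54

Since E < V₀ the TISE in this region is ψ'' = κ²ψ with κ = √(2m(V₀ − E))/ℏ.
κ = √(2 × 0.5 × 12.56) = 3.544.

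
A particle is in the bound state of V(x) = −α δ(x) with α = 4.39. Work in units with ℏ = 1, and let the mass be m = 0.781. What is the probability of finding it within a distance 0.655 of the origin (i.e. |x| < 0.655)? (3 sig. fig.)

The normalised bound state is ψ = √κ e^{−κ|x|} with κ = mα/ℏ² = 3.429.
P(|x| < d) = ∫_{−d}^{d} κ e^{−2κ|x|} dx = 1 − e^{−2κd} = 1 − e^{−4.491} = 0.9888.

P = 0.989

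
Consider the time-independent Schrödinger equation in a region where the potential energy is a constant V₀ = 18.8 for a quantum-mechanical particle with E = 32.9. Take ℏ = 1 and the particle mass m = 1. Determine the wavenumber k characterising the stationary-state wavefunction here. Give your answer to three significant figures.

k = 5.31

With E > V₀ the solution is oscillatory, ψ ∝ e^{±ikx} with k = √(2m(E − V₀))/ℏ.
k = √(2 × 1 × 14.1) = 5.310.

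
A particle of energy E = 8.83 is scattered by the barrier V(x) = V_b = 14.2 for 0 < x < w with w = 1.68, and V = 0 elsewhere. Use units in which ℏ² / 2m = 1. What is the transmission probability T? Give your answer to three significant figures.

T = 0.00156

Since E < V_b the interior solution is evanescent with decay constant κ = √(2m(V_b − E))/ℏ = 2.317.
κw = 3.893, sinh(κw) = 24.52.
Matching ψ, ψ′ at both faces gives T = [1 + V_b² sinh²(κw) / (4E(V_b − E))]⁻¹ = 1/640.3 = 0.00156.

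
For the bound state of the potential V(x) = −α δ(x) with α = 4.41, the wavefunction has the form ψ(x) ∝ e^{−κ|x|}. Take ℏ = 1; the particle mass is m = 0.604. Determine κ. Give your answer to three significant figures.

κ = 2.66

Integrate −(ℏ²/2m)ψ'' − αδ(x)ψ = Eψ from −ε to +ε: the ψ'' term gives ψ'(0⁺) − ψ'(0⁻) and the δ term gives −(2mα/ℏ²)ψ(0).
With ψ ∝ e^{−κ|x|} this yields −2κ = −2mα/ℏ², so κ = mα/ℏ² = 2.664.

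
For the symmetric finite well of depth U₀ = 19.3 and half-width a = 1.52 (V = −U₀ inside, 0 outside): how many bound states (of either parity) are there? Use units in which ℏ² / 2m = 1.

N = 5

Define the well-strength parameter z₀ = (a/ℏ)√(2mU₀) = 1.52 × √(2·0.5·19.3) = 6.678.
A new bound state (alternating even/odd) appears each time z₀ passes a multiple of π/2, so N = ⌊2z₀/π⌋ + 1 = ⌊4.251⌋ + 1 = 5.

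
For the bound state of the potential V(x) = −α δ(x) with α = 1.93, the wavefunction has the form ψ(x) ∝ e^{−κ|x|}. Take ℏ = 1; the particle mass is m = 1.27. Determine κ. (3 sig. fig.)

κ = 2.45

Integrating the TISE across x = 0 gives the cusp condition ψ'(0⁺) − ψ'(0⁻) = −(2mα/ℏ²)ψ(0).
With ψ ∝ e^{−κ|x|} this yields −2κ = −2mα/ℏ², so κ = mα/ℏ² = 2.451.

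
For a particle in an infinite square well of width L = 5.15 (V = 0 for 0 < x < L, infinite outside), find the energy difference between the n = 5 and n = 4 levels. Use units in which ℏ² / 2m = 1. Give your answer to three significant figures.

E_n = n²π²ℏ²/(2mL²), so ΔE = (5² − 4²) π²ℏ²/(2mL²).
ΔE = 9 × π² / (2 × 0.5 × 5.15²) = 3.349.

ΔE = 3.35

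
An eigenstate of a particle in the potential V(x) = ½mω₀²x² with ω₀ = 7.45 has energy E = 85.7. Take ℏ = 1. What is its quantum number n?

E_n = ℏω₀(n + ½) ⇒ n = E/(ℏω₀) − ½ = 85.7/7.45 − 0.5 = 11.003 → n = 11.

n = 11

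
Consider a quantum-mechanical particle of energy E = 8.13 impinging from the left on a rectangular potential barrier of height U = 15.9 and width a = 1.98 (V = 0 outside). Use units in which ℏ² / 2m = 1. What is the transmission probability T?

T = 0.0000643

Since E < U the interior solution is evanescent with decay constant κ = √(2m(U − E))/ℏ = 2.787.
κa = 5.519, sinh(κa) = 124.7.
The exact tunnelling result is T⁻¹ = 1 + U² sinh²(κa) / [4E(U − E)] = 15560, so T = 0.0000643.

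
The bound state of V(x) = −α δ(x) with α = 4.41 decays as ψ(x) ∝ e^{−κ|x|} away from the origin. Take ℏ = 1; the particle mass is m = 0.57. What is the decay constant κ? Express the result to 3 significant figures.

κ = 2.51

Integrating the TISE across x = 0 gives the cusp condition ψ'(0⁺) − ψ'(0⁻) = −(2mα/ℏ²)ψ(0).
With ψ ∝ e^{−κ|x|} this yields −2κ = −2mα/ℏ², so κ = mα/ℏ² = 2.514.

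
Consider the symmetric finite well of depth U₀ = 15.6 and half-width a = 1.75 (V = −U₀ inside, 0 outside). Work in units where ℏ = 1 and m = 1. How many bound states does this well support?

Define the well-strength parameter z₀ = (a/ℏ)√(2mU₀) = 1.75 × √(2·1·15.6) = 9.775.
The even/odd transcendental equations gain one root per π/2 in z₀, giving N = 1 + ⌊2z₀/π⌋ = 1 + ⌊6.223⌋ = 7.

N = 7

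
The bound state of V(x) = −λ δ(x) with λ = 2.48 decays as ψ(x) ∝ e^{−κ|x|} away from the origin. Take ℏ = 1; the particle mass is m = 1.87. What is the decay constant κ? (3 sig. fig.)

κ = 4.64

Integrating the TISE across x = 0 gives the cusp condition ψ'(0⁺) − ψ'(0⁻) = −(2mλ/ℏ²)ψ(0).
With ψ ∝ e^{−κ|x|} this yields −2κ = −2mλ/ℏ², so κ = mλ/ℏ² = 4.638.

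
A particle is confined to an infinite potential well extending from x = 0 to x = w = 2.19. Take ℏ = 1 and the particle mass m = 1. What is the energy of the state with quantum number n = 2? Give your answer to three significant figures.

E = 4.12

The infinite-well eigenfunctions ψ_n = √(2/w) sin(nπx/w) vanish at both walls, giving E_n = n²π²ℏ²/(2mw²).
E_2 = 2² × π² / (2 × 1 × 2.19²) = 4.116.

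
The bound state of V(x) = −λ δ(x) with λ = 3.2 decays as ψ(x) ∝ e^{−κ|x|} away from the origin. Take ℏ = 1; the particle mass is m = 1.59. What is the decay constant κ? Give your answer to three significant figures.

κ = 5.09

Integrating the TISE across x = 0 gives the cusp condition ψ'(0⁺) − ψ'(0⁻) = −(2mλ/ℏ²)ψ(0).
With ψ ∝ e^{−κ|x|} this yields −2κ = −2mλ/ℏ², so κ = mλ/ℏ² = 5.088.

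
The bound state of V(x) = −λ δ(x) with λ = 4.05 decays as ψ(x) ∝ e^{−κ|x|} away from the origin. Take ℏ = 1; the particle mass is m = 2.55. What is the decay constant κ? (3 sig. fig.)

Integrate −(ℏ²/2m)ψ'' − λδ(x)ψ = Eψ from −ε to +ε: the ψ'' term gives ψ'(0⁺) − ψ'(0⁻) and the δ term gives −(2mλ/ℏ²)ψ(0).
With ψ ∝ e^{−κ|x|} this yields −2κ = −2mλ/ℏ², so κ = mλ/ℏ² = 10.33.

κ = 10.3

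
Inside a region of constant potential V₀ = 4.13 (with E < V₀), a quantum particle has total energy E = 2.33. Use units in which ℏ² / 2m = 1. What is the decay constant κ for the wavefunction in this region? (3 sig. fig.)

κ = 1.34

Since E < V₀ the TISE in this region is ψ'' = κ²ψ with κ = √(2m(V₀ − E))/ℏ.
κ = √(2 × 0.5 × 1.8) = 1.342.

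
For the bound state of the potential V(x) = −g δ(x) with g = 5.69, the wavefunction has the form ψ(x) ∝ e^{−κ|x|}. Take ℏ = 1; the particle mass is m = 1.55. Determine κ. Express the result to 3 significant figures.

Integrate −(ℏ²/2m)ψ'' − gδ(x)ψ = Eψ from −ε to +ε: the ψ'' term gives ψ'(0⁺) − ψ'(0⁻) and the δ term gives −(2mg/ℏ²)ψ(0).
With ψ ∝ e^{−κ|x|} this yields −2κ = −2mg/ℏ², so κ = mg/ℏ² = 8.820.

κ = 8.82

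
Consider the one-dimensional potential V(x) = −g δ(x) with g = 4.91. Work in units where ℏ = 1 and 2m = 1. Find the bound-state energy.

E = -6.03

The bound state is ψ(x) = √κ e^{−κ|x|}. The derivative jump ψ'(0⁺) − ψ'(0⁻) = −(2mg/ℏ²)ψ(0) fixes κ = mg/ℏ² = 2.455.
Then E = −ℏ²κ²/(2m) = −mg²/(2ℏ²) = -6.027.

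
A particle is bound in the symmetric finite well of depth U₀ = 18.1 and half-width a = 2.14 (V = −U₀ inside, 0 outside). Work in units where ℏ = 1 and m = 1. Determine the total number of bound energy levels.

N = 9

Define the well-strength parameter z₀ = (a/ℏ)√(2mU₀) = 2.14 × √(2·1·18.1) = 12.88.
The even/odd transcendental equations gain one root per π/2 in z₀, giving N = 1 + ⌊2z₀/π⌋ = 1 + ⌊8.197⌋ = 9.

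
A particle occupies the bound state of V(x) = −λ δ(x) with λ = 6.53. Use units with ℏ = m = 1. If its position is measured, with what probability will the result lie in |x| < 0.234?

The normalised bound state is ψ = √κ e^{−κ|x|} with κ = mλ/ℏ² = 6.530.
P(|x| < d) = ∫_{−d}^{d} κ e^{−2κ|x|} dx = 1 − e^{−2κd} = 1 − e^{−3.056} = 0.9529.

P = 0.953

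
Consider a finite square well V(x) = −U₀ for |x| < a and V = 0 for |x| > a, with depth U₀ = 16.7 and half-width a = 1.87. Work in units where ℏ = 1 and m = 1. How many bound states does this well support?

Define the well-strength parameter z₀ = (a/ℏ)√(2mU₀) = 1.87 × √(2·1·16.7) = 10.81.
The even/odd transcendental equations gain one root per π/2 in z₀, giving N = 1 + ⌊2z₀/π⌋ = 1 + ⌊6.880⌋ = 7.

N = 7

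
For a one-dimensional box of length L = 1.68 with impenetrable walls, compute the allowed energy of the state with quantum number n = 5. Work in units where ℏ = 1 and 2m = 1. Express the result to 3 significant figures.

Requiring ψ(0) = ψ(L) = 0 quantises k = nπ/L, hence E_n = ℏ²k²/2m = n²π²ℏ²/(2mL²).
E_5 = 5² × π² / (2 × 0.5 × 1.68²) = 87.42.

E = 87.4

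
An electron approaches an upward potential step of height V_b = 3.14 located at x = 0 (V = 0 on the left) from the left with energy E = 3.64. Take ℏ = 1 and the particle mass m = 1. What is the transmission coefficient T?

T = 0.789

The wavenumbers are k₁ = √(2mE)/ℏ = 2.698 on the left and k₂ = √(2m(E − V_b))/ℏ = 1.000 on the right.
Continuity of ψ and ψ′ at the step yields the reflection amplitude r = (k₁ − k₂)/(k₁ + k₂) = 0.4592; thus R = |r|² = 0.2109, T = 0.7891.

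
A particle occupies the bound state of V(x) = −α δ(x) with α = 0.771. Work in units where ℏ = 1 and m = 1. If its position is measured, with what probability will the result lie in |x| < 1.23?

The normalised bound state is ψ = √κ e^{−κ|x|} with κ = mα/ℏ² = 0.7710.
P(|x| < d) = ∫_{−d}^{d} κ e^{−2κ|x|} dx = 1 − e^{−2κd} = 1 − e^{−1.897} = 0.8499.

P = 0.850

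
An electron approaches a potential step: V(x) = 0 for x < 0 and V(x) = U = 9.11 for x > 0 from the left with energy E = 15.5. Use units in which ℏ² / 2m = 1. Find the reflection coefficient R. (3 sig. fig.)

R = 0.0475

The wavenumbers are k₁ = √(2mE)/ℏ = 3.937 on the left and k₂ = √(2m(E − U))/ℏ = 2.528 on the right.
Continuity of ψ and ψ′ at the step yields the reflection amplitude r = (k₁ − k₂)/(k₁ + k₂) = 0.2180; thus R = |r|² = 0.04751, T = 0.9525.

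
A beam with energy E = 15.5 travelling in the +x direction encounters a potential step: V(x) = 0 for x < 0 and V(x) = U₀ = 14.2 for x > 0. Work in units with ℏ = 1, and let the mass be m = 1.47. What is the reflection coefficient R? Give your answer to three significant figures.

R = 0.303

The wavenumbers are k₁ = √(2mE)/ℏ = 6.751 on the left and k₂ = √(2m(E − U₀))/ℏ = 1.955 on the right.
Continuity of ψ and ψ′ at the step yields the reflection amplitude r = (k₁ − k₂)/(k₁ + k₂) = 0.5509; thus R = |r|² = 0.3034, T = 0.6966.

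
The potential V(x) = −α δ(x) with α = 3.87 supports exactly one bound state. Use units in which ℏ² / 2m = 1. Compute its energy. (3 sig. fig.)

E = -3.74

For x ≠ 0 the bound state is ψ ∝ e^{−κ|x|}; integrating the TISE across the delta gives the cusp condition 2κ = 2mα/ℏ², so κ = 1.935.
Then E = −ℏ²κ²/(2m) = −mα²/(2ℏ²) = -3.744.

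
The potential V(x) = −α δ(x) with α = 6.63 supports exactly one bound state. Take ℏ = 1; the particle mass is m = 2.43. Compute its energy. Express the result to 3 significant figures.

The bound state is ψ(x) = √κ e^{−κ|x|}. The derivative jump ψ'(0⁺) − ψ'(0⁻) = −(2mα/ℏ²)ψ(0) fixes κ = mα/ℏ² = 16.11.
Then E = −ℏ²κ²/(2m) = −mα²/(2ℏ²) = -53.41.

E = -53.4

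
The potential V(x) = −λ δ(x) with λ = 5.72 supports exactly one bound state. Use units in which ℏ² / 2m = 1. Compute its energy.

For x ≠ 0 the bound state is ψ ∝ e^{−κ|x|}; integrating the TISE across the delta gives the cusp condition 2κ = 2mλ/ℏ², so κ = 2.860.
Then E = −ℏ²κ²/(2m) = −mλ²/(2ℏ²) = -8.180.

E = -8.18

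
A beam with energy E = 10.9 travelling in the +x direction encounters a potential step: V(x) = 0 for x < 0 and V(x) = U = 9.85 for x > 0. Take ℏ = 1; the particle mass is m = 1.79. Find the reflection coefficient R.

The wavenumbers are k₁ = √(2mE)/ℏ = 6.247 on the left and k₂ = √(2m(E − U))/ℏ = 1.939 on the right.
Continuity of ψ and ψ′ at the step yields the reflection amplitude r = (k₁ − k₂)/(k₁ + k₂) = 0.5263; thus R = |r|² = 0.2770, T = 0.7230.

R = 0.277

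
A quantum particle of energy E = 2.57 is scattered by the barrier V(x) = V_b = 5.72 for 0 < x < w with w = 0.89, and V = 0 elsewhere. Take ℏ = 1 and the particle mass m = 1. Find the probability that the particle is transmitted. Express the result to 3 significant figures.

T = 0.0444

Since E < V_b the interior solution is evanescent with decay constant κ = √(2m(V_b − E))/ℏ = 2.510.
κw = 2.234, sinh(κw) = 4.614.
Matching ψ, ψ′ at both faces gives T = [1 + V_b² sinh²(κw) / (4E(V_b − E))]⁻¹ = 1/22.51 = 0.0444.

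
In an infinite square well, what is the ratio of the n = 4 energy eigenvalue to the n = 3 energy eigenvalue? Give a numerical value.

1.77778

E_n = n²π²ℏ²/(2mL²) so the ratio is n₂²/n₁² = 16/9 = 1.77778.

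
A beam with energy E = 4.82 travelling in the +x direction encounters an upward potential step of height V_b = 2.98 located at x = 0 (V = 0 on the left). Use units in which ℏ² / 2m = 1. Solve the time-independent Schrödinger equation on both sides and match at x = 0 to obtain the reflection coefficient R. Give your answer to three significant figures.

The wavenumbers are k₁ = √(2mE)/ℏ = 2.195 on the left and k₂ = √(2m(E − V_b))/ℏ = 1.356 on the right.
Matching ψ and ψ′ at x = 0 gives r = (k₁ − k₂)/(k₁ + k₂), so R = r² = 0.05579 and T = 1 − R = 0.9442.

R = 0.0558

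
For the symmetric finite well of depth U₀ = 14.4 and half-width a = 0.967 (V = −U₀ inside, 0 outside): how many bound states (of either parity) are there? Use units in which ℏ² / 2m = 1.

The dimensionless depth is z₀ = a√(2mU₀)/ℏ = 0.967 × √(14.40) = 3.670.
A new bound state (alternating even/odd) appears each time z₀ passes a multiple of π/2, so N = ⌊2z₀/π⌋ + 1 = ⌊2.336⌋ + 1 = 3.

N = 3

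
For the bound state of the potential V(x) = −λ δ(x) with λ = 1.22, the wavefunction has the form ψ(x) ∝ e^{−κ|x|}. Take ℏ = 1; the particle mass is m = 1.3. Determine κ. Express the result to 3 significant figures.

κ = 1.59

Integrate −(ℏ²/2m)ψ'' − λδ(x)ψ = Eψ from −ε to +ε: the ψ'' term gives ψ'(0⁺) − ψ'(0⁻) and the δ term gives −(2mλ/ℏ²)ψ(0).
With ψ ∝ e^{−κ|x|} this yields −2κ = −2mλ/ℏ², so κ = mλ/ℏ² = 1.586.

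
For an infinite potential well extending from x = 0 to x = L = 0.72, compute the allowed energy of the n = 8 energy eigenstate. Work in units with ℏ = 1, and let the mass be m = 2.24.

E = 272

The infinite-well eigenfunctions ψ_n = √(2/L) sin(nπx/L) vanish at both walls, giving E_n = n²π²ℏ²/(2mL²).
E_8 = 8² × π² / (2 × 2.24 × 0.72²) = 272.0.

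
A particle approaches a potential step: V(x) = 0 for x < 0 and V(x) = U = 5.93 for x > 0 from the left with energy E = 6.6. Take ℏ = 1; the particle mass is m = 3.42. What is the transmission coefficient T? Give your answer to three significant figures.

T = 0.733

On each side the TISE gives plane waves with k = √(2m(E − V))/ℏ: k₁ = √(2·3.42·6.6) = 6.719, k₂ = √(2·3.42·0.67) = 2.141.
Continuity of ψ and ψ′ at the step yields the reflection amplitude r = (k₁ − k₂)/(k₁ + k₂) = 0.5167; thus R = |r|² = 0.2670, T = 0.7330.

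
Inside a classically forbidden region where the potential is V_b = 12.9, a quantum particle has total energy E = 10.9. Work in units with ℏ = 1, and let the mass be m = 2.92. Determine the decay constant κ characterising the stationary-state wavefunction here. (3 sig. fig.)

Since E < V_b the TISE in this region is ψ'' = κ²ψ with κ = √(2m(V_b − E))/ℏ.
κ = √(2 × 2.92 × 2) = 3.418.

κ = 3.42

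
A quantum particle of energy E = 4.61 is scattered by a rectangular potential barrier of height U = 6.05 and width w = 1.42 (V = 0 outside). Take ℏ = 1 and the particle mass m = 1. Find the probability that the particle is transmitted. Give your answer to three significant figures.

E < U: inside the barrier ψ ∝ e^{±κx} with κ = √(2m(U − E))/ℏ = 1.697.
κw = 2.410, sinh(κw) = 5.521.
Matching ψ, ψ′ at both faces gives T = [1 + U² sinh²(κw) / (4E(U − E))]⁻¹ = 1/43.02 = 0.0232.

T = 0.0232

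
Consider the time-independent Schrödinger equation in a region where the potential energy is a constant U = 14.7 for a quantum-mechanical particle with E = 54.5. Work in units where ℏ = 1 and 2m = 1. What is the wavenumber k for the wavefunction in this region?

k = 6.31

With E > U the solution is oscillatory, ψ ∝ e^{±ikx} with k = √(2m(E − U))/ℏ.
k = √(2 × 0.5 × 39.8) = 6.309.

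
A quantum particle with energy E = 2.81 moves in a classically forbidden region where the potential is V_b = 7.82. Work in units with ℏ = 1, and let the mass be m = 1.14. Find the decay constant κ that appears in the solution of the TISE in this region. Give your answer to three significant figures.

Since E < V_b the TISE in this region is ψ'' = κ²ψ with κ = √(2m(V_b − E))/ℏ.
κ = √(2 × 1.14 × 5.01) = 3.380.

κ = 3.38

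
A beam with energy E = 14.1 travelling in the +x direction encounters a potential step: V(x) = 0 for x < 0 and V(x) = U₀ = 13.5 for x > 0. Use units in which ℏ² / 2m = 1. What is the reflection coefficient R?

The wavenumbers are k₁ = √(2mE)/ℏ = 3.755 on the left and k₂ = √(2m(E − U₀))/ℏ = 0.7746 on the right.
Continuity of ψ and ψ′ at the step yields the reflection amplitude r = (k₁ − k₂)/(k₁ + k₂) = 0.6580; thus R = |r|² = 0.4329, T = 0.5671.

R = 0.433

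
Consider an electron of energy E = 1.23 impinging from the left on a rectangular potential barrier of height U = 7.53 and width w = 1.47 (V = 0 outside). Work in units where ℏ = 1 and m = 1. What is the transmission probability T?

T = 0.0000642

E < U: inside the barrier ψ ∝ e^{±κx} with κ = √(2m(U − E))/ℏ = 3.550.
κw = 5.218, sinh(κw) = 92.28.
The exact tunnelling result is T⁻¹ = 1 + U² sinh²(κw) / [4E(U − E)] = 15580, so T = 0.0000642.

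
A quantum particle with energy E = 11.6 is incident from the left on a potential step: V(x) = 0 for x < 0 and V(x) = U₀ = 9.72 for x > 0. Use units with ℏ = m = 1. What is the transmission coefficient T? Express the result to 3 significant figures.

The wavenumbers are k₁ = √(2mE)/ℏ = 4.817 on the left and k₂ = √(2m(E − U₀))/ℏ = 1.939 on the right.
Matching ψ and ψ′ at x = 0 gives r = (k₁ − k₂)/(k₁ + k₂), so R = r² = 0.1814 and T = 1 − R = 0.8186.

T = 0.819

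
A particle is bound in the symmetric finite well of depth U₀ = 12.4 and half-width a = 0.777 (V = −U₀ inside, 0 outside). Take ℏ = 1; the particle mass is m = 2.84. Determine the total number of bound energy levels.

The dimensionless depth is z₀ = a√(2mU₀)/ℏ = 0.777 × √(70.43) = 6.521.
A new bound state (alternating even/odd) appears each time z₀ passes a multiple of π/2, so N = ⌊2z₀/π⌋ + 1 = ⌊4.151⌋ + 1 = 5.

N = 5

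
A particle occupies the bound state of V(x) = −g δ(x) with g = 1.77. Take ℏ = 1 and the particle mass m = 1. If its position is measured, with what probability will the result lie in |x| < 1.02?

The normalised bound state is ψ = √κ e^{−κ|x|} with κ = mg/ℏ² = 1.770.
P(|x| < d) = ∫_{−d}^{d} κ e^{−2κ|x|} dx = 1 − e^{−2κd} = 1 − e^{−3.611} = 0.9730.

P = 0.973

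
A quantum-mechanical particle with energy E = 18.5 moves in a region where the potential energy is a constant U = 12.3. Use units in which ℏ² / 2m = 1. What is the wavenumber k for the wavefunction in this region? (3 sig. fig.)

With E > U the solution is oscillatory, ψ ∝ e^{±ikx} with k = √(2m(E − U))/ℏ.
k = √(2 × 0.5 × 6.2) = 2.490.

k = 2.49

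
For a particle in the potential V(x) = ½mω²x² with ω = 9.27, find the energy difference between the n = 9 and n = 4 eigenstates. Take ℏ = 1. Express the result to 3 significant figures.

ΔE = 46.4

E_n = ℏω(n + ½), so ΔE = (9 − 4) ℏω = 5 × 9.27 = 46.35.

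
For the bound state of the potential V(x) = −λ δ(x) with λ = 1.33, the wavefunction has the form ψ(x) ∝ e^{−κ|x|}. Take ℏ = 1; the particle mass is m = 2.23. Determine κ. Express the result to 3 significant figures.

κ = 2.97

Integrate −(ℏ²/2m)ψ'' − λδ(x)ψ = Eψ from −ε to +ε: the ψ'' term gives ψ'(0⁺) − ψ'(0⁻) and the δ term gives −(2mλ/ℏ²)ψ(0).
With ψ ∝ e^{−κ|x|} this yields −2κ = −2mλ/ℏ², so κ = mλ/ℏ² = 2.966.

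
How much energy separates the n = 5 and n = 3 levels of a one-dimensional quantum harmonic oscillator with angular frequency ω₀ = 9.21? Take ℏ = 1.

E_n = ℏω₀(n + ½), so ΔE = (5 − 3) ℏω₀ = 2 × 9.21 = 18.42.

ΔE = 18.4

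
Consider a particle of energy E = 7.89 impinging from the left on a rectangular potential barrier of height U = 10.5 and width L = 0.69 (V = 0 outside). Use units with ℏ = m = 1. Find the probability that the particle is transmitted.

Since E < U the interior solution is evanescent with decay constant κ = √(2m(U − E))/ℏ = 2.285.
κL = 1.576, sinh(κL) = 2.316.
Matching ψ, ψ′ at both faces gives T = [1 + U² sinh²(κL) / (4E(U − E))]⁻¹ = 1/8.177 = 0.122.

T = 0.122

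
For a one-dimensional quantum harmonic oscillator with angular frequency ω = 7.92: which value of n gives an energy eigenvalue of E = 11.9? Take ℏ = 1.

n = 1

E_n = ℏω(n + ½) ⇒ n = E/(ℏω) − ½ = 11.9/7.92 − 0.5 = 1.003 → n = 1.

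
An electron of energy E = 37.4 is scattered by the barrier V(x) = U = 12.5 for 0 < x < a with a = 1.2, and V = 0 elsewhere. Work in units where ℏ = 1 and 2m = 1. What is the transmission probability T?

Above the barrier the interior wavenumber is k₂ = √(2m(E − U))/ℏ = 4.990, giving phase k₂a = 5.988.
T = [1 + U² sin²(k₂a) / (4E(E − U))]⁻¹ = 1/1.004 = 0.996.

T = 0.996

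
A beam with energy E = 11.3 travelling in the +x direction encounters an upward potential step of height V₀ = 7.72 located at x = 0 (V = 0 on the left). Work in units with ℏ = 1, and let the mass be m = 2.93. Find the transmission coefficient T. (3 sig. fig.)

T = 0.922

On each side the TISE gives plane waves with k = √(2m(E − V))/ℏ: k₁ = √(2·2.93·11.3) = 8.137, k₂ = √(2·2.93·3.58) = 4.580.
Continuity of ψ and ψ′ at the step yields the reflection amplitude r = (k₁ − k₂)/(k₁ + k₂) = 0.2797; thus R = |r|² = 0.07823, T = 0.9218.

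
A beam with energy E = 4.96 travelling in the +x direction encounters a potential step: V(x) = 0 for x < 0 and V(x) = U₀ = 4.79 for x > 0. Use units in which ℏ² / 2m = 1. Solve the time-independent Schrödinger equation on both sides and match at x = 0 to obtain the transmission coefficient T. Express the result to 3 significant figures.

T = 0.527

On each side the TISE gives plane waves with k = √(2m(E − V))/ℏ: k₁ = √(2·½·4.96) = 2.227, k₂ = √(2·½·0.17) = 0.4123.
Continuity of ψ and ψ′ at the step yields the reflection amplitude r = (k₁ − k₂)/(k₁ + k₂) = 0.6876; thus R = |r|² = 0.4728, T = 0.5272.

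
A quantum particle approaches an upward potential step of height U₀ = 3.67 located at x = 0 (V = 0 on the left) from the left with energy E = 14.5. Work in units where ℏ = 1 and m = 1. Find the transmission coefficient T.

On each side the TISE gives plane waves with k = √(2m(E − V))/ℏ: k₁ = √(2·1·14.5) = 5.385, k₂ = √(2·1·10.83) = 4.654.
Matching ψ and ψ′ at x = 0 gives r = (k₁ − k₂)/(k₁ + k₂), so R = r² = 0.005304 and T = 1 − R = 0.9947.

T = 0.995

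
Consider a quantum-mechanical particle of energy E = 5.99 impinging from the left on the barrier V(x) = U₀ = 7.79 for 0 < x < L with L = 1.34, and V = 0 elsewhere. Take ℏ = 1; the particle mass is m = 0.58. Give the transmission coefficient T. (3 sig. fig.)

T = 0.0581

Since E < U₀ the interior solution is evanescent with decay constant κ = √(2m(U₀ − E))/ℏ = 1.445.
κL = 1.936, sinh(κL) = 3.394.
Matching ψ, ψ′ at both faces gives T = [1 + U₀² sinh²(κL) / (4E(U₀ − E))]⁻¹ = 1/17.21 = 0.0581.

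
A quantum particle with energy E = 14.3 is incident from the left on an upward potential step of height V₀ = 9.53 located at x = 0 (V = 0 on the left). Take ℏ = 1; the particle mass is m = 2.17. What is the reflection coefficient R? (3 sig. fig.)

The wavenumbers are k₁ = √(2mE)/ℏ = 7.878 on the left and k₂ = √(2m(E − V₀))/ℏ = 4.550 on the right.
Continuity of ψ and ψ′ at the step yields the reflection amplitude r = (k₁ − k₂)/(k₁ + k₂) = 0.2678; thus R = |r|² = 0.07171, T = 0.9283.

R = 0.0717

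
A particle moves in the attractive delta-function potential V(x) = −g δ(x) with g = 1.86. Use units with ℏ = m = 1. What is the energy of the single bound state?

E = -1.73

The bound state is ψ(x) = √κ e^{−κ|x|}. The derivative jump ψ'(0⁺) − ψ'(0⁻) = −(2mg/ℏ²)ψ(0) fixes κ = mg/ℏ² = 1.860.
Then E = −ℏ²κ²/(2m) = −mg²/(2ℏ²) = -1.730.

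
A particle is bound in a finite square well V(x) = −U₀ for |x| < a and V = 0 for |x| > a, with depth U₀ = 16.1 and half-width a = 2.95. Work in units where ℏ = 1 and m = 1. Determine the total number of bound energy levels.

N = 11

Define the well-strength parameter z₀ = (a/ℏ)√(2mU₀) = 2.95 × √(2·1·16.1) = 16.74.
The even/odd transcendental equations gain one root per π/2 in z₀, giving N = 1 + ⌊2z₀/π⌋ = 1 + ⌊10.66⌋ = 11.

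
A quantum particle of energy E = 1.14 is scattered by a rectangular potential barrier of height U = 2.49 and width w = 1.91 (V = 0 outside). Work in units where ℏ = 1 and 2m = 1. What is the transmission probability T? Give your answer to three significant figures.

T = 0.0458

Since E < U the interior solution is evanescent with decay constant κ = √(2m(U − E))/ℏ = 1.162.
κw = 2.219, sinh(κw) = 4.546.
The exact tunnelling result is T⁻¹ = 1 + U² sinh²(κw) / [4E(U − E)] = 21.81, so T = 0.0458.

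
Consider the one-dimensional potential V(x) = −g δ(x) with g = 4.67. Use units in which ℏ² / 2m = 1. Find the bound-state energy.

E = -5.45

For x ≠ 0 the bound state is ψ ∝ e^{−κ|x|}; integrating the TISE across the delta gives the cusp condition 2κ = 2mg/ℏ², so κ = 2.335.
Then E = −ℏ²κ²/(2m) = −mg²/(2ℏ²) = -5.452.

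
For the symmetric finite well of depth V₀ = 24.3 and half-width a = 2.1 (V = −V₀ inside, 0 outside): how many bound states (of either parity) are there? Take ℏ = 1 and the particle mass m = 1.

Define the well-strength parameter z₀ = (a/ℏ)√(2mV₀) = 2.1 × √(2·1·24.3) = 14.64.
The even/odd transcendental equations gain one root per π/2 in z₀, giving N = 1 + ⌊2z₀/π⌋ = 1 + ⌊9.320⌋ = 10.

N = 10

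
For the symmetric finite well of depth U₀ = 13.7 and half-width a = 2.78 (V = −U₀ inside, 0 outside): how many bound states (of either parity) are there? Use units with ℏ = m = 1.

N = 10

Define the well-strength parameter z₀ = (a/ℏ)√(2mU₀) = 2.78 × √(2·1·13.7) = 14.55.
A new bound state (alternating even/odd) appears each time z₀ passes a multiple of π/2, so N = ⌊2z₀/π⌋ + 1 = ⌊9.264⌋ + 1 = 10.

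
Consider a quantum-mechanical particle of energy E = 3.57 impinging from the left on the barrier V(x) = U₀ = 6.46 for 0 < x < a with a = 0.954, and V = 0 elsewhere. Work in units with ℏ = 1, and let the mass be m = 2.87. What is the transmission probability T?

T = 0.00167

E < U₀: inside the barrier ψ ∝ e^{±κx} with κ = √(2m(U₀ − E))/ℏ = 4.073.
κa = 3.886, sinh(κa) = 24.34.
Matching ψ, ψ′ at both faces gives T = [1 + U₀² sinh²(κa) / (4E(U₀ − E))]⁻¹ = 1/599.9 = 0.00167.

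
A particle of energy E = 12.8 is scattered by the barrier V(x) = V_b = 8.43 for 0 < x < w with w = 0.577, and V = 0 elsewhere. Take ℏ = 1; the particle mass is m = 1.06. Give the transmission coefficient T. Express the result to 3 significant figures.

Above the barrier the interior wavenumber is k₂ = √(2m(E − V_b))/ℏ = 3.044, giving phase k₂w = 1.756.
T = [1 + V_b² sin²(k₂w) / (4E(E − V_b))]⁻¹ = 1/1.307 = 0.765.

T = 0.765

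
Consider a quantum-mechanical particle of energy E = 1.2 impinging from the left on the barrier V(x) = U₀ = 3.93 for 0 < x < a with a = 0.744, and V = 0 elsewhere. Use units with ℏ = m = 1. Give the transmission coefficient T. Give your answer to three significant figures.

Since E < U₀ the interior solution is evanescent with decay constant κ = √(2m(U₀ − E))/ℏ = 2.337.
κa = 1.738, sinh(κa) = 2.756.
Matching ψ, ψ′ at both faces gives T = [1 + U₀² sinh²(κa) / (4E(U₀ − E))]⁻¹ = 1/9.955 = 0.100.

T = 0.100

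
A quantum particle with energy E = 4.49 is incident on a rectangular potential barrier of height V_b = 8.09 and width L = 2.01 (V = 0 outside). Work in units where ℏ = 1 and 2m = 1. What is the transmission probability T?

E < V_b: inside the barrier ψ ∝ e^{±κx} with κ = √(2m(V_b − E))/ℏ = 1.897.
κL = 3.814, sinh(κL) = 22.65.
The exact tunnelling result is T⁻¹ = 1 + V_b² sinh²(κL) / [4E(V_b − E)] = 520.2, so T = 0.00192.

T = 0.00192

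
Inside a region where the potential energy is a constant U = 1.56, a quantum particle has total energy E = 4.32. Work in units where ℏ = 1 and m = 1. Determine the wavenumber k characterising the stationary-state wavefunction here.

With E > U the solution is oscillatory, ψ ∝ e^{±ikx} with k = √(2m(E − U))/ℏ.
k = √(2 × 1 × 2.76) = 2.349.

k = 2.35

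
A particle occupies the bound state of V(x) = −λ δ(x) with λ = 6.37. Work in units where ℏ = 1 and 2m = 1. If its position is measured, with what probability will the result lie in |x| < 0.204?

The normalised bound state is ψ = √κ e^{−κ|x|} with κ = mλ/ℏ² = 3.185.
P(|x| < d) = ∫_{−d}^{d} κ e^{−2κ|x|} dx = 1 − e^{−2κd} = 1 − e^{−1.299} = 0.7273.

P = 0.727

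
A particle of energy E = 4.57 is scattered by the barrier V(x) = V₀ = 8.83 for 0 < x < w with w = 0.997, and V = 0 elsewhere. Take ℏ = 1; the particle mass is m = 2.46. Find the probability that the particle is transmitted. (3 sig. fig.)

T = 0.000433

E < V₀: inside the barrier ψ ∝ e^{±κx} with κ = √(2m(V₀ − E))/ℏ = 4.578.
κw = 4.564, sinh(κw) = 48.00.
The exact tunnelling result is T⁻¹ = 1 + V₀² sinh²(κw) / [4E(V₀ − E)] = 2308, so T = 0.000433.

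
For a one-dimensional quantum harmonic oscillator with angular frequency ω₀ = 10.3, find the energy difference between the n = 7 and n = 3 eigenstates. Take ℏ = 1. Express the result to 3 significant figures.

ΔE = 41.2

E_n = ℏω₀(n + ½), so ΔE = (7 − 3) ℏω₀ = 4 × 10.3 = 41.20.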